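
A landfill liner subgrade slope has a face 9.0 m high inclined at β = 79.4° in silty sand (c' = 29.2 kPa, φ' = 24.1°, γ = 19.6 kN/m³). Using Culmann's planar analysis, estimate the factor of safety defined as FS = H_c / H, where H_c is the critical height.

H_c = (4c'/γ) · sinβ cosφ' / [1 − cos(β − φ')]
    = (4·29.2/19.6) · sin79.4°·cos24.1° / [1 − cos55.3°]
    = 5.959 · 0.8973 / 0.4307 = 12.41 m
FS = H_c / H = 12.41 / 9.0 = 1.379

FS = 1.38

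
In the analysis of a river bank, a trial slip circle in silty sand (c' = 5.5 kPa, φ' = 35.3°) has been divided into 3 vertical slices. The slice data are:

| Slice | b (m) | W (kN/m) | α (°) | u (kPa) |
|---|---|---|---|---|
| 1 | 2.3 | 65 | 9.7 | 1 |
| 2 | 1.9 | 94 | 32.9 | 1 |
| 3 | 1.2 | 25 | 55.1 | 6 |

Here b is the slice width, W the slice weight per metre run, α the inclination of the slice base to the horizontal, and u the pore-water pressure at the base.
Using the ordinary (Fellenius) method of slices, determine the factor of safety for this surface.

Ordinary method of slices: FS = Σ[c'·Δl_i + (W_i cosα_i − u_i·Δl_i)·tanφ'] / Σ W_i sinα_i, with Δl_i = b_i / cosα_i.
Slice 1: Δl = 2.3/cos9.7° = 2.333 m; N'_1 = 65·cos9.7° − 1·2.333 = 61.7; c'Δl = 12.83; W sinα = 11.0
Slice 2: Δl = 1.9/cos32.9° = 2.263 m; N'_2 = 94·cos32.9° − 1·2.263 = 76.7; c'Δl = 12.45; W sinα = 51.1
Slice 3: Δl = 1.2/cos55.1° = 2.097 m; N'_3 = 25·cos55.1° − 6·2.097 = 1.7; c'Δl = 11.54; W sinα = 20.5
Σc'Δl = 36.8 kN/m; ΣN' = 140.1 kN/m; ΣW sinα = 82.5 kN/m
Resisting = 36.8 + 140.1·tan35.3° = 36.8 + 99.2 = 136.0 kN/m
FS = 136.0 / 82.5 = 1.648

FS = 1.65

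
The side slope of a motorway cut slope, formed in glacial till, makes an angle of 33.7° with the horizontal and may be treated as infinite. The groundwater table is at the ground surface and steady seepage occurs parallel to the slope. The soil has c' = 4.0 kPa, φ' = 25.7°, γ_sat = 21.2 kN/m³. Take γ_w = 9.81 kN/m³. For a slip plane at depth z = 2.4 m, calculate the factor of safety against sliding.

FS = 0.56

With seepage parallel to the slope and the water table at the surface, the effective normal stress on the slip plane uses the buoyant unit weight γ' = γ_sat − γ_w while the driving shear stress uses γ_sat:
FS = [c' + γ' z cos²β tanφ'] / [γ_sat z sinβ cosβ]
γ' = 21.2 − 9.81 = 11.39 kN/m³
Numerator = 4.0 + 11.39·2.4·cos²33.7°·tan25.7° = 4.0 + 11.39·2.4·0.6921·0.4813 = 13.106 kPa
Denominator = 21.2·2.4·sin33.7°·cos33.7° = 21.2·2.4·0.5548·0.8320 = 23.486 kPa
FS = 13.106 / 23.486 = 0.558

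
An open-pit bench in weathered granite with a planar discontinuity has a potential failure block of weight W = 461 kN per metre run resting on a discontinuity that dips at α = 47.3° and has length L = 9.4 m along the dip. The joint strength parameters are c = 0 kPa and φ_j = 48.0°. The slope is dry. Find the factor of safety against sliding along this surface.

FS = 1.02

Resolving the block weight along and normal to the plane and applying the Mohr–Coulomb strength on the joint:
N' = W cosα = 461·cos47.3° = 312.6 kN/m
Driving force T = W sinα = 461·sin47.3° = 338.8 kN/m
Resisting force R = c·L + N'·tanφ_j = 0·9.4 + 312.6·tan48.0° = 0.0 + 347.2 = 347.2 kN/m
FS = R / T = 347.2 / 338.8 = 1.025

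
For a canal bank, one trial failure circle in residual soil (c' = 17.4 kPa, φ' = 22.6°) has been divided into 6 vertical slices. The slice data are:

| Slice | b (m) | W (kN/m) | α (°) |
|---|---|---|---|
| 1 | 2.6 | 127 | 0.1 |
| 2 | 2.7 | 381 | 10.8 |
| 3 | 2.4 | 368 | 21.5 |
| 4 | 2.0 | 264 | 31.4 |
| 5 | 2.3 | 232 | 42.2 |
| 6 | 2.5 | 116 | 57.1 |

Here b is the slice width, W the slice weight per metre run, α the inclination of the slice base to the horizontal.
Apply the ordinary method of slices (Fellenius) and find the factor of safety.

Ordinary method of slices: FS = Σ[c'·Δl_i + (W_i cosα_i)·tanφ'] / Σ W_i sinα_i, with Δl_i = b_i / cosα_i.
Slice 1: Δl = 2.6/cos0.1° = 2.600 m; N'_1 = 127·cos0.1° = 127.0; c'Δl = 45.24; W sinα = 0.2
Slice 2: Δl = 2.7/cos10.8° = 2.749 m; N'_2 = 381·cos10.8° = 374.3; c'Δl = 47.83; W sinα = 71.4
Slice 3: Δl = 2.4/cos21.5° = 2.579 m; N'_3 = 368·cos21.5° = 342.4; c'Δl = 44.88; W sinα = 134.9
Slice 4: Δl = 2.0/cos31.4° = 2.343 m; N'_4 = 264·cos31.4° = 225.3; c'Δl = 40.77; W sinα = 137.5
Slice 5: Δl = 2.3/cos42.2° = 3.105 m; N'_5 = 232·cos42.2° = 171.9; c'Δl = 54.02; W sinα = 155.8
Slice 6: Δl = 2.5/cos57.1° = 4.603 m; N'_6 = 116·cos57.1° = 63.0; c'Δl = 80.08; W sinα = 97.4
Σc'Δl = 312.8 kN/m; ΣN' = 1303.9 kN/m; ΣW sinα = 597.3 kN/m
Resisting = 312.8 + 1303.9·tan22.6° = 312.8 + 542.7 = 855.6 kN/m
FS = 855.6 / 597.3 = 1.432

FS = 1.43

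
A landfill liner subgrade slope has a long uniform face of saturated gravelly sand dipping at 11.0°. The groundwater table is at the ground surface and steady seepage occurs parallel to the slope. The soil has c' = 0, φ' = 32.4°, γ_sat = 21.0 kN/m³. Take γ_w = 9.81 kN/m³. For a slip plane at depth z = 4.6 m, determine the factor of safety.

With seepage parallel to the slope and the water table at the surface, the effective normal stress on the slip plane uses the buoyant unit weight γ' = γ_sat − γ_w while the driving shear stress uses γ_sat:
FS = [c' + γ' z cos²β tanφ'] / [γ_sat z sinβ cosβ]
(For c' = 0 this reduces to FS = (γ'/γ_sat)·tanφ'/tanβ.)
γ' = 21.0 − 9.81 = 11.19 kN/m³
Numerator = 0.0 + 11.19·4.6·cos²11.0°·tan32.4° = 0.0 + 11.19·4.6·0.9636·0.6346 = 31.477 kPa
Denominator = 21.0·4.6·sin11.0°·cos11.0° = 21.0·4.6·0.1908·0.9816 = 18.093 kPa
FS = 31.477 / 18.093 = 1.740

FS = 1.74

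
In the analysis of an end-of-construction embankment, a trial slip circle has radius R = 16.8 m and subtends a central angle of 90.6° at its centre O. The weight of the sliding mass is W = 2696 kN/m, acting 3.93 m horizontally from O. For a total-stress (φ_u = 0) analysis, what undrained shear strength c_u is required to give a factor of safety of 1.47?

FS = c_u·L_a·R / (W·d), so c_u = FS·W·d / (L_a·R).
Arc length L_a = R·θ = 16.8·(90.6°·π/180) = 16.8·1.5813 = 26.57 m
c_u = 1.47·2696·3.93 / (26.57·16.8) = 15575.1 / 446.30 = 34.90 kPa

c_u = 34.9 kPa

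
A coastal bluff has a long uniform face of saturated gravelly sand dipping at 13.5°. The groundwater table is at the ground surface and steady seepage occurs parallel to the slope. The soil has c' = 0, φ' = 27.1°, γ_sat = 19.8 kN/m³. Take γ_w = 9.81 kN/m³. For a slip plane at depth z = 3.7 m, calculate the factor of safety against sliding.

With seepage parallel to the slope and the water table at the surface, the effective normal stress on the slip plane uses the buoyant unit weight γ' = γ_sat − γ_w while the driving shear stress uses γ_sat:
FS = [c' + γ' z cos²β tanφ'] / [γ_sat z sinβ cosβ]
(For c' = 0 this reduces to FS = (γ'/γ_sat)·tanφ'/tanβ.)
γ' = 19.8 − 9.81 = 9.99 kN/m³
Numerator = 0.0 + 9.99·3.7·cos²13.5°·tan27.1° = 0.0 + 9.99·3.7·0.9455·0.5117 = 17.884 kPa
Denominator = 19.8·3.7·sin13.5°·cos13.5° = 19.8·3.7·0.2334·0.9724 = 16.630 kPa
FS = 17.884 / 16.630 = 1.075

FS = 1.08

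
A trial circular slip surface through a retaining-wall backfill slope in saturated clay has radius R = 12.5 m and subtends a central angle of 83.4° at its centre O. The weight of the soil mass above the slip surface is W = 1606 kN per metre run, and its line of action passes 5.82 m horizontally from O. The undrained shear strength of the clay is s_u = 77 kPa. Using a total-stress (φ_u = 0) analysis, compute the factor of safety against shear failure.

Taking moments about the centre O, the resisting moment is provided by the undrained shear strength acting along the arc:
Arc length L_a = R·θ = 12.5·(83.4°·π/180) = 12.5·1.4556 = 18.20 m
M_R = s_u·L_a·R = 77·18.20·12.5 = 17512.7 kN·m/m
M_D = W·d = 1606·5.82 = 9346.9 kN·m/m
FS = M_R / M_D = 17512.7 / 9346.9 = 1.874

FS = 1.87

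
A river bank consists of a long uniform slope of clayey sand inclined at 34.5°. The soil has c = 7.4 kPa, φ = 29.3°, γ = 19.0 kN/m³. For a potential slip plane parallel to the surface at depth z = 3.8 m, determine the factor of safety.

FS = 1.04

For an infinite slope with a slip plane parallel to the surface (no pore pressure): FS = [c + γz cos²β tanφ] / [γz sinβ cosβ].
γz = 19.0·3.8 = 72.20 kN/m²
Numerator = 7.4 + 72.20·cos²34.5°·tan29.3° = 7.4 + 72.20·0.6792·0.5612 = 34.918 kPa
Denominator = 72.20·sin34.5°·cos34.5° = 72.20·0.5664·0.8241 = 33.702 kPa
FS = 34.918 / 33.702 = 1.036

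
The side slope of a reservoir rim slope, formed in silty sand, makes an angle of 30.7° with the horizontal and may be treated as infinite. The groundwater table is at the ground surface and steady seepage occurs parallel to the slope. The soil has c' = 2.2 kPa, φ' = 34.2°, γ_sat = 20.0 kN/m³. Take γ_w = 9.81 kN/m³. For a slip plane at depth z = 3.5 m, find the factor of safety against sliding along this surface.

FS = 0.65

With seepage parallel to the slope and the water table at the surface, the effective normal stress on the slip plane uses the buoyant unit weight γ' = γ_sat − γ_w while the driving shear stress uses γ_sat:
FS = [c' + γ' z cos²β tanφ'] / [γ_sat z sinβ cosβ]
γ' = 20.0 − 9.81 = 10.19 kN/m³
Numerator = 2.2 + 10.19·3.5·cos²30.7°·tan34.2° = 2.2 + 10.19·3.5·0.7393·0.6796 = 20.120 kPa
Denominator = 20.0·3.5·sin30.7°·cos30.7° = 20.0·3.5·0.5105·0.8599 = 30.729 kPa
FS = 20.120 / 30.729 = 0.655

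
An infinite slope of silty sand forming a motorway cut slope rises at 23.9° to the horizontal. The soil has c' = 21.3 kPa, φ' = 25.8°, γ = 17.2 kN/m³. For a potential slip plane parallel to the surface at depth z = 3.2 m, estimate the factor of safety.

FS = 2.14

For an infinite slope with a slip plane parallel to the surface (no pore pressure): FS = [c' + γz cos²β tanφ'] / [γz sinβ cosβ].
γz = 17.2·3.2 = 55.04 kN/m²
Numerator = 21.3 + 55.04·cos²23.9°·tan25.8° = 21.3 + 55.04·0.8359·0.4834 = 43.540 kPa
Denominator = 55.04·sin23.9°·cos23.9° = 55.04·0.4051·0.9143 = 20.387 kPa
FS = 43.540 / 20.387 = 2.136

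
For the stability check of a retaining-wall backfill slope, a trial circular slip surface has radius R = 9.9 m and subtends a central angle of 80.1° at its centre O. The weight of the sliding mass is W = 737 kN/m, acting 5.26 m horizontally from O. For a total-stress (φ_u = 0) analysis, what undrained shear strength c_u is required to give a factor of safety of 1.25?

FS = c_u·L_a·R / (W·d), so c_u = FS·W·d / (L_a·R).
Arc length L_a = R·θ = 9.9·(80.1°·π/180) = 9.9·1.3980 = 13.84 m
c_u = 1.25·737·5.26 / (13.84·9.9) = 4845.8 / 137.02 = 35.37 kPa

c_u = 35.4 kPa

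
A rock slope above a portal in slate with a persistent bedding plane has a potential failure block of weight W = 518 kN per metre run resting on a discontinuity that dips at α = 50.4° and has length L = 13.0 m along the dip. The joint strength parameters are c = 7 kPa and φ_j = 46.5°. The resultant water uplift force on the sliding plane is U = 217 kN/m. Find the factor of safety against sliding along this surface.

Resolving the block weight along and normal to the plane and applying the Mohr–Coulomb strength on the joint:
N' = W cosα − U = 518·cos50.4° − 217 = 113.2 kN/m
Driving force T = W sinα = 518·sin50.4° = 399.1 kN/m
Resisting force R = c·L + N'·tanφ_j = 7·13.0 + 113.2·tan46.5° = 91.0 + 119.3 = 210.3 kN/m
FS = R / T = 210.3 / 399.1 = 0.527

FS = 0.53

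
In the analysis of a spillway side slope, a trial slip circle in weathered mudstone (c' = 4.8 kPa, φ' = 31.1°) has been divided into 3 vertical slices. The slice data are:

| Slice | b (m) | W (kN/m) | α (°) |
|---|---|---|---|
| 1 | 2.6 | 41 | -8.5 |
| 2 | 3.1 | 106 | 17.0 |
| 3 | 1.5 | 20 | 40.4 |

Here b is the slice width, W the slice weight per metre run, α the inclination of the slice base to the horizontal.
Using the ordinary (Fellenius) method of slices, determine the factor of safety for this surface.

FS = 3.49

Ordinary method of slices: FS = Σ[c'·Δl_i + (W_i cosα_i)·tanφ'] / Σ W_i sinα_i, with Δl_i = b_i / cosα_i.
Slice 1: Δl = 2.6/cos(-8.5°) = 2.629 m; N'_1 = 41·cos(-8.5°) = 40.5; c'Δl = 12.62; W sinα = -6.1
Slice 2: Δl = 3.1/cos17.0° = 3.242 m; N'_2 = 106·cos17.0° = 101.4; c'Δl = 15.56; W sinα = 31.0
Slice 3: Δl = 1.5/cos40.4° = 1.970 m; N'_3 = 20·cos40.4° = 15.2; c'Δl = 9.45; W sinα = 13.0
Σc'Δl = 37.6 kN/m; ΣN' = 157.1 kN/m; ΣW sinα = 37.9 kN/m
Resisting = 37.6 + 157.1·tan31.1° = 37.6 + 94.8 = 132.4 kN/m
FS = 132.4 / 37.9 = 3.495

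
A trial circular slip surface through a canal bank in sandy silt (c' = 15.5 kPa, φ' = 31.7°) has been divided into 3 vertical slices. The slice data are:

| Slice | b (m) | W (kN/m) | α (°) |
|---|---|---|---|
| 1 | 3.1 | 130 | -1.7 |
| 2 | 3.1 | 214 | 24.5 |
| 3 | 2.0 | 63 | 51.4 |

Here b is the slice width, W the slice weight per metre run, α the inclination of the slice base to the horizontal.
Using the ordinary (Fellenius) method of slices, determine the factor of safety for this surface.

FS = 2.80

Ordinary method of slices: FS = Σ[c'·Δl_i + (W_i cosα_i)·tanφ'] / Σ W_i sinα_i, with Δl_i = b_i / cosα_i.
Slice 1: Δl = 3.1/cos(-1.7°) = 3.101 m; N'_1 = 130·cos(-1.7°) = 129.9; c'Δl = 48.07; W sinα = -3.9
Slice 2: Δl = 3.1/cos24.5° = 3.407 m; N'_2 = 214·cos24.5° = 194.7; c'Δl = 52.80; W sinα = 88.7
Slice 3: Δl = 2.0/cos51.4° = 3.206 m; N'_3 = 63·cos51.4° = 39.3; c'Δl = 49.69; W sinα = 49.2
Σc'Δl = 150.6 kN/m; ΣN' = 364.0 kN/m; ΣW sinα = 134.1 kN/m
Resisting = 150.6 + 364.0·tan31.7° = 150.6 + 224.8 = 375.4 kN/m
FS = 375.4 / 134.1 = 2.799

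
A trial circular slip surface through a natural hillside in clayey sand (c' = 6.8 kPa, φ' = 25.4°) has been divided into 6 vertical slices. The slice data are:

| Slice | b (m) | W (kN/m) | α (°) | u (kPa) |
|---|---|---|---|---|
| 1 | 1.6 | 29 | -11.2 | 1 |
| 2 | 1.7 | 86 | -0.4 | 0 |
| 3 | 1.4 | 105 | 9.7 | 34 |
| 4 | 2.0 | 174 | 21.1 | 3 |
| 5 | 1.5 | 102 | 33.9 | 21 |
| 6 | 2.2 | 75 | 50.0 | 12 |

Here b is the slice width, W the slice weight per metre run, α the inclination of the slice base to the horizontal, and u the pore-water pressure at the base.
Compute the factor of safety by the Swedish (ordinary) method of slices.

FS = 1.39

Ordinary method of slices: FS = Σ[c'·Δl_i + (W_i cosα_i − u_i·Δl_i)·tanφ'] / Σ W_i sinα_i, with Δl_i = b_i / cosα_i.
Slice 1: Δl = 1.6/cos(-11.2°) = 1.631 m; N'_1 = 29·cos(-11.2°) − 1·1.631 = 26.8; c'Δl = 11.09; W sinα = -5.6
Slice 2: Δl = 1.7/cos(-0.4°) = 1.700 m; N'_2 = 86·cos(-0.4°) − 0·1.700 = 86.0; c'Δl = 11.56; W sinα = -0.6
Slice 3: Δl = 1.4/cos9.7° = 1.420 m; N'_3 = 105·cos9.7° − 34·1.420 = 55.2; c'Δl = 9.66; W sinα = 17.7
Slice 4: Δl = 2.0/cos21.1° = 2.144 m; N'_4 = 174·cos21.1° − 3·2.144 = 155.9; c'Δl = 14.58; W sinα = 62.6
Slice 5: Δl = 1.5/cos33.9° = 1.807 m; N'_5 = 102·cos33.9° − 21·1.807 = 46.7; c'Δl = 12.29; W sinα = 56.9
Slice 6: Δl = 2.2/cos50.0° = 3.423 m; N'_6 = 75·cos50.0° − 12·3.423 = 7.1; c'Δl = 23.27; W sinα = 57.5
Σc'Δl = 82.4 kN/m; ΣN' = 377.8 kN/m; ΣW sinα = 188.4 kN/m
Resisting = 82.4 + 377.8·tan25.4° = 82.4 + 179.4 = 261.8 kN/m
FS = 261.8 / 188.4 = 1.389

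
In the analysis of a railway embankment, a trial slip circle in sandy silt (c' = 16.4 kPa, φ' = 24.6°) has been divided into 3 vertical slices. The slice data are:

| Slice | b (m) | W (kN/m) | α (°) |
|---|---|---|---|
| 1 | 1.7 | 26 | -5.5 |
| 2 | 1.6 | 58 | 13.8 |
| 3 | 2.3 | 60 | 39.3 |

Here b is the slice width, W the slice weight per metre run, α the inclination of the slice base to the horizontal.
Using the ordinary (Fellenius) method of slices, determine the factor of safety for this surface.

Ordinary method of slices: FS = Σ[c'·Δl_i + (W_i cosα_i)·tanφ'] / Σ W_i sinα_i, with Δl_i = b_i / cosα_i.
Slice 1: Δl = 1.7/cos(-5.5°) = 1.708 m; N'_1 = 26·cos(-5.5°) = 25.9; c'Δl = 28.01; W sinα = -2.5
Slice 2: Δl = 1.6/cos13.8° = 1.648 m; N'_2 = 58·cos13.8° = 56.3; c'Δl = 27.02; W sinα = 13.8
Slice 3: Δl = 2.3/cos39.3° = 2.972 m; N'_3 = 60·cos39.3° = 46.4; c'Δl = 48.74; W sinα = 38.0
Σc'Δl = 103.8 kN/m; ΣN' = 128.6 kN/m; ΣW sinα = 49.3 kN/m
Resisting = 103.8 + 128.6·tan24.6° = 103.8 + 58.9 = 162.7 kN/m
FS = 162.7 / 49.3 = 3.296

FS = 3.30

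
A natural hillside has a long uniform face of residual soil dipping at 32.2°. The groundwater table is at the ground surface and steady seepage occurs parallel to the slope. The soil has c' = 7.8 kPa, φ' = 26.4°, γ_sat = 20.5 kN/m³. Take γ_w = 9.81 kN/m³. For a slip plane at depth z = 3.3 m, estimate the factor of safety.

With seepage parallel to the slope and the water table at the surface, the effective normal stress on the slip plane uses the buoyant unit weight γ' = γ_sat − γ_w while the driving shear stress uses γ_sat:
FS = [c' + γ' z cos²β tanφ'] / [γ_sat z sinβ cosβ]
γ' = 20.5 − 9.81 = 10.69 kN/m³
Numerator = 7.8 + 10.69·3.3·cos²32.2°·tan26.4° = 7.8 + 10.69·3.3·0.7160·0.4964 = 20.339 kPa
Denominator = 20.5·3.3·sin32.2°·cos32.2° = 20.5·3.3·0.5329·0.8462 = 30.504 kPa
FS = 20.339 / 30.504 = 0.667

FS = 0.67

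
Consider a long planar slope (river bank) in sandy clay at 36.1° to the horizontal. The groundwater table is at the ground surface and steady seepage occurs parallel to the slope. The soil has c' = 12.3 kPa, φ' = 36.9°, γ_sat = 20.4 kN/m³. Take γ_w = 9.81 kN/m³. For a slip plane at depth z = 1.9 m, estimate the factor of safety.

FS = 1.20

With seepage parallel to the slope and the water table at the surface, the effective normal stress on the slip plane uses the buoyant unit weight γ' = γ_sat − γ_w while the driving shear stress uses γ_sat:
FS = [c' + γ' z cos²β tanφ'] / [γ_sat z sinβ cosβ]
γ' = 20.4 − 9.81 = 10.59 kN/m³
Numerator = 12.3 + 10.59·1.9·cos²36.1°·tan36.9° = 12.3 + 10.59·1.9·0.6528·0.7508 = 22.163 kPa
Denominator = 20.4·1.9·sin36.1°·cos36.1° = 20.4·1.9·0.5892·0.8080 = 18.452 kPa
FS = 22.163 / 18.452 = 1.201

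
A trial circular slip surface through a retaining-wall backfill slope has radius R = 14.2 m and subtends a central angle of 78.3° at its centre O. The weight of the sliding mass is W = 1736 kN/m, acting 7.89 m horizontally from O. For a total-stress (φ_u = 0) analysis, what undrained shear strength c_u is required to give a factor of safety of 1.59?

c_u = 79.0 kPa

FS = c_u·L_a·R / (W·d), so c_u = FS·W·d / (L_a·R).
Arc length L_a = R·θ = 14.2·(78.3°·π/180) = 14.2·1.3666 = 19.41 m
c_u = 1.59·1736·7.89 / (19.41·14.2) = 21778.3 / 275.56 = 79.03 kPa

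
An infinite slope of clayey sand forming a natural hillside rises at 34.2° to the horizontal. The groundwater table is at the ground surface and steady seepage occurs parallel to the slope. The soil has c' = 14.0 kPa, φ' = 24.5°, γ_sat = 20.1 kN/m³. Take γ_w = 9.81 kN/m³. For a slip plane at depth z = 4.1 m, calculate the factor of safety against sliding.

FS = 0.71

With seepage parallel to the slope and the water table at the surface, the effective normal stress on the slip plane uses the buoyant unit weight γ' = γ_sat − γ_w while the driving shear stress uses γ_sat:
FS = [c' + γ' z cos²β tanφ'] / [γ_sat z sinβ cosβ]
γ' = 20.1 − 9.81 = 10.29 kN/m³
Numerator = 14.0 + 10.29·4.1·cos²34.2°·tan24.5° = 14.0 + 10.29·4.1·0.6841·0.4557 = 27.152 kPa
Denominator = 20.1·4.1·sin34.2°·cos34.2° = 20.1·4.1·0.5621·0.8271 = 38.311 kPa
FS = 27.152 / 38.311 = 0.709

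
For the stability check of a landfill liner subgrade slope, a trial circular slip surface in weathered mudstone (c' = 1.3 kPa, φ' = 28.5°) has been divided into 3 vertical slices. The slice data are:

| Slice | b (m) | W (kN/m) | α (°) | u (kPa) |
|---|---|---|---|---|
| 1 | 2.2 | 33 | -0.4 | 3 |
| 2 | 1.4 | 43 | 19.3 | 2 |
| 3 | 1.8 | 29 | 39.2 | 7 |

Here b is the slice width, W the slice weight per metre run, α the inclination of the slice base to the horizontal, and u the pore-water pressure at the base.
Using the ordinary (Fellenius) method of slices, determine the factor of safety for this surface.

FS = 1.42

Ordinary method of slices: FS = Σ[c'·Δl_i + (W_i cosα_i − u_i·Δl_i)·tanφ'] / Σ W_i sinα_i, with Δl_i = b_i / cosα_i.
Slice 1: Δl = 2.2/cos(-0.4°) = 2.200 m; N'_1 = 33·cos(-0.4°) − 3·2.200 = 26.4; c'Δl = 2.86; W sinα = -0.2
Slice 2: Δl = 1.4/cos19.3° = 1.483 m; N'_2 = 43·cos19.3° − 2·1.483 = 37.6; c'Δl = 1.93; W sinα = 14.2
Slice 3: Δl = 1.8/cos39.2° = 2.323 m; N'_3 = 29·cos39.2° − 7·2.323 = 6.2; c'Δl = 3.02; W sinα = 18.3
Σc'Δl = 7.8 kN/m; ΣN' = 70.2 kN/m; ΣW sinα = 32.3 kN/m
Resisting = 7.8 + 70.2·tan28.5° = 7.8 + 38.1 = 45.9 kN/m
FS = 45.9 / 32.3 = 1.422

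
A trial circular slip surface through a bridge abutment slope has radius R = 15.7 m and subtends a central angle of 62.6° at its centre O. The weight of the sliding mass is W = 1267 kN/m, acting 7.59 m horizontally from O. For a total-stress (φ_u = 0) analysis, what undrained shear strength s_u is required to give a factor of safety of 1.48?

s_u = 52.8 kPa

FS = s_u·L_a·R / (W·d), so s_u = FS·W·d / (L_a·R).
Arc length L_a = R·θ = 15.7·(62.6°·π/180) = 15.7·1.0926 = 17.15 m
s_u = 1.48·1267·7.59 / (17.15·15.7) = 14232.5 / 269.31 = 52.85 kPa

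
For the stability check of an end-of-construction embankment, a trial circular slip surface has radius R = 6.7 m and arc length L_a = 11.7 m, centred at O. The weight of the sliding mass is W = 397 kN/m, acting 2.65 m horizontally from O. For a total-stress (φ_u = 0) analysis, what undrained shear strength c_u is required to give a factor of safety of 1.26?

c_u = 16.9 kPa

FS = c_u·L_a·R / (W·d), so c_u = FS·W·d / (L_a·R).
c_u = 1.26·397·2.65 / (11.70·6.7) = 1325.6 / 78.39 = 16.91 kPa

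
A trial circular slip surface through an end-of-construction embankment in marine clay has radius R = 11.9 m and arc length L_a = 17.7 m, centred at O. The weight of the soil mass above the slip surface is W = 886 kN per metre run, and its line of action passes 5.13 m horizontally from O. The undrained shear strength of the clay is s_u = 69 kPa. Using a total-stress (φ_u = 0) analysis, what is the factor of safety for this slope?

FS = 3.20

Taking moments about the centre O, the resisting moment is provided by the undrained shear strength acting along the arc:
M_R = s_u·L_a·R = 69·17.70·11.9 = 14533.5 kN·m/m
M_D = W·d = 886·5.13 = 4545.2 kN·m/m
FS = M_R / M_D = 14533.5 / 4545.2 = 3.198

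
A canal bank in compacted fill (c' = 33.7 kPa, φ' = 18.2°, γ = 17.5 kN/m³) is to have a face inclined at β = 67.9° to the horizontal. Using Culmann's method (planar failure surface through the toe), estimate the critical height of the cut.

Culmann's analysis gives the critical failure plane at α_cr = (β + φ')/2 = (67.9 + 18.2)/2 = 43.1°, and the critical height
H_c = (4c'/γ) · sinβ cosφ' / [1 − cos(β − φ')]
    = (4·33.7/17.5) · sin67.9°·cos18.2° / [1 − cos(49.7°)]
    = 7.703 · 0.9265·0.9500 / [1 − 0.6468]
    = 7.703 · 0.8802 / 0.3532
    = 19.20 m

H_c = 19.20 m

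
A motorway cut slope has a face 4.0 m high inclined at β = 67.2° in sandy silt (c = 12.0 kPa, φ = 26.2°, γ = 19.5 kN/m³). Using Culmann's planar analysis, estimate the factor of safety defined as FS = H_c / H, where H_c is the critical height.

H_c = (4c/γ) · sinβ cosφ / [1 − cos(β − φ)]
    = (4·12.0/19.5) · sin67.2°·cos26.2° / [1 − cos41.0°]
    = 2.462 · 0.8271 / 0.2453 = 8.30 m
FS = H_c / H = 8.30 / 4.0 = 2.075

FS = 2.08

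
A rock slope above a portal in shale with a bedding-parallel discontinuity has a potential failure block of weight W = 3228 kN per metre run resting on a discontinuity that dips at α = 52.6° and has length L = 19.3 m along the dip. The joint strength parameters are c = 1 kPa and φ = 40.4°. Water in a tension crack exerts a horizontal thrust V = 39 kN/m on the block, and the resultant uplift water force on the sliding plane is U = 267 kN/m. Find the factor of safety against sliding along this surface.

Resolving the block weight along and normal to the plane and applying the Mohr–Coulomb strength on the joint:
N' = W cosα − U − V sinα = 3228·cos52.6° − 267 − 39·sin52.6° = 1662.6 kN/m
Driving force T = W sinα + V cosα = 3228·sin52.6° + 39·cos52.6° = 2588.1 kN/m
Resisting force R = c·L + N'·tanφ = 1·19.3 + 1662.6·tan40.4° = 19.3 + 1415.0 = 1434.3 kN/m
FS = R / T = 1434.3 / 2588.1 = 0.554

FS = 0.55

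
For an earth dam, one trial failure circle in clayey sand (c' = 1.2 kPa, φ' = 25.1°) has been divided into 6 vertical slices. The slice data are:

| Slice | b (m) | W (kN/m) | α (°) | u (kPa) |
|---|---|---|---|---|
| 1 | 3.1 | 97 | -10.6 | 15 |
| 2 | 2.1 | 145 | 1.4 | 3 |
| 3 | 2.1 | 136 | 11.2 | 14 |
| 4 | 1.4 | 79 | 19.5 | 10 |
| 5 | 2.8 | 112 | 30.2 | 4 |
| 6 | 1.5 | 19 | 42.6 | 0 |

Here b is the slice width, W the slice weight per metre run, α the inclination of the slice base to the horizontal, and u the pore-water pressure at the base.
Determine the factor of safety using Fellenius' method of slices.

FS = 2.10

Ordinary method of slices: FS = Σ[c'·Δl_i + (W_i cosα_i − u_i·Δl_i)·tanφ'] / Σ W_i sinα_i, with Δl_i = b_i / cosα_i.
Slice 1: Δl = 3.1/cos(-10.6°) = 3.154 m; N'_1 = 97·cos(-10.6°) − 15·3.154 = 48.0; c'Δl = 3.78; W sinα = -17.8
Slice 2: Δl = 2.1/cos1.4° = 2.101 m; N'_2 = 145·cos1.4° − 3·2.101 = 138.7; c'Δl = 2.52; W sinα = 3.5
Slice 3: Δl = 2.1/cos11.2° = 2.141 m; N'_3 = 136·cos11.2° − 14·2.141 = 103.4; c'Δl = 2.57; W sinα = 26.4
Slice 4: Δl = 1.4/cos19.5° = 1.485 m; N'_4 = 79·cos19.5° − 10·1.485 = 59.6; c'Δl = 1.78; W sinα = 26.4
Slice 5: Δl = 2.8/cos30.2° = 3.240 m; N'_5 = 112·cos30.2° − 4·3.240 = 83.8; c'Δl = 3.89; W sinα = 56.3
Slice 6: Δl = 1.5/cos42.6° = 2.038 m; N'_6 = 19·cos42.6° − 0·2.038 = 14.0; c'Δl = 2.45; W sinα = 12.9
Σc'Δl = 17.0 kN/m; ΣN' = 447.6 kN/m; ΣW sinα = 107.7 kN/m
Resisting = 17.0 + 447.6·tan25.1° = 17.0 + 209.7 = 226.6 kN/m
FS = 226.6 / 107.7 = 2.105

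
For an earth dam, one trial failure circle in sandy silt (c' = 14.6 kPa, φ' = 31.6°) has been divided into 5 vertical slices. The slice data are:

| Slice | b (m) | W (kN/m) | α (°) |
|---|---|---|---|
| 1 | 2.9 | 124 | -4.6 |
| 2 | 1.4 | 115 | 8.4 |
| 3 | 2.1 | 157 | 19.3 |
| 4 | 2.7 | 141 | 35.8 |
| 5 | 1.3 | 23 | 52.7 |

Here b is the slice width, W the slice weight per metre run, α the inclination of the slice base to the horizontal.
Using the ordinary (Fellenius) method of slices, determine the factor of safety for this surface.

FS = 3.08

Ordinary method of slices: FS = Σ[c'·Δl_i + (W_i cosα_i)·tanφ'] / Σ W_i sinα_i, with Δl_i = b_i / cosα_i.
Slice 1: Δl = 2.9/cos(-4.6°) = 2.909 m; N'_1 = 124·cos(-4.6°) = 123.6; c'Δl = 42.48; W sinα = -9.9
Slice 2: Δl = 1.4/cos8.4° = 1.415 m; N'_2 = 115·cos8.4° = 113.8; c'Δl = 20.66; W sinα = 16.8
Slice 3: Δl = 2.1/cos19.3° = 2.225 m; N'_3 = 157·cos19.3° = 148.2; c'Δl = 32.49; W sinα = 51.9
Slice 4: Δl = 2.7/cos35.8° = 3.329 m; N'_4 = 141·cos35.8° = 114.4; c'Δl = 48.60; W sinα = 82.5
Slice 5: Δl = 1.3/cos52.7° = 2.145 m; N'_5 = 23·cos52.7° = 13.9; c'Δl = 31.32; W sinα = 18.3
Σc'Δl = 175.5 kN/m; ΣN' = 513.8 kN/m; ΣW sinα = 159.5 kN/m
Resisting = 175.5 + 513.8·tan31.6° = 175.5 + 316.1 = 491.7 kN/m
FS = 491.7 / 159.5 = 3.082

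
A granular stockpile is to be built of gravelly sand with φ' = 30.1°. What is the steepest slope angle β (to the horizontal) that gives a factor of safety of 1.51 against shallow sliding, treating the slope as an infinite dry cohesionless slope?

For an infinite dry cohesionless slope FS = tanφ'/tanβ, so tanβ = tanφ' / FS.
tanβ = tan30.1° / 1.51 = 0.5797 / 1.51 = 0.3839
β = arctan(0.3839) = 21.00°

β = 21.0°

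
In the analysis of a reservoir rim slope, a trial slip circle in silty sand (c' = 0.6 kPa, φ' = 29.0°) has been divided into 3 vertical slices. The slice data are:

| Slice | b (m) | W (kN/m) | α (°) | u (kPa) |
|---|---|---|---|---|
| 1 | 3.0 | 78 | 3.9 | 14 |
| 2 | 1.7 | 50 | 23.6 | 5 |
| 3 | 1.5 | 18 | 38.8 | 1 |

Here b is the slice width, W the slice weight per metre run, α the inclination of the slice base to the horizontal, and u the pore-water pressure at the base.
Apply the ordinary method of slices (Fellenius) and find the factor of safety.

Ordinary method of slices: FS = Σ[c'·Δl_i + (W_i cosα_i − u_i·Δl_i)·tanφ'] / Σ W_i sinα_i, with Δl_i = b_i / cosα_i.
Slice 1: Δl = 3.0/cos3.9° = 3.007 m; N'_1 = 78·cos3.9° − 14·3.007 = 35.7; c'Δl = 1.80; W sinα = 5.3
Slice 2: Δl = 1.7/cos23.6° = 1.855 m; N'_2 = 50·cos23.6° − 5·1.855 = 36.5; c'Δl = 1.11; W sinα = 20.0
Slice 3: Δl = 1.5/cos38.8° = 1.925 m; N'_3 = 18·cos38.8° − 1·1.925 = 12.1; c'Δl = 1.15; W sinα = 11.3
Σc'Δl = 4.1 kN/m; ΣN' = 84.4 kN/m; ΣW sinα = 36.6 kN/m
Resisting = 4.1 + 84.4·tan29.0° = 4.1 + 46.8 = 50.8 kN/m
FS = 50.8 / 36.6 = 1.389

FS = 1.39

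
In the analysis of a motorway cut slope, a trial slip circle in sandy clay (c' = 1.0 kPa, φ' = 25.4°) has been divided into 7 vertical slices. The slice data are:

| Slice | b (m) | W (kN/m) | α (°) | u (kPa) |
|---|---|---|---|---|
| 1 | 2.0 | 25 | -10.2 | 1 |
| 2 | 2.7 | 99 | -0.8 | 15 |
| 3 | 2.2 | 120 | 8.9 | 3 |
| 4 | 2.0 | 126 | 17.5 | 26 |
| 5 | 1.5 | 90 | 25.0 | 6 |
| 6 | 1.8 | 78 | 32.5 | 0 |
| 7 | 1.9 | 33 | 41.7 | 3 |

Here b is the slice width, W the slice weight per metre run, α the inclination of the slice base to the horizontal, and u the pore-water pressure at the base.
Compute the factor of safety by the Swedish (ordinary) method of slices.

FS = 1.39

Ordinary method of slices: FS = Σ[c'·Δl_i + (W_i cosα_i − u_i·Δl_i)·tanφ'] / Σ W_i sinα_i, with Δl_i = b_i / cosα_i.
Slice 1: Δl = 2.0/cos(-10.2°) = 2.032 m; N'_1 = 25·cos(-10.2°) − 1·2.032 = 22.6; c'Δl = 2.03; W sinα = -4.4
Slice 2: Δl = 2.7/cos(-0.8°) = 2.700 m; N'_2 = 99·cos(-0.8°) − 15·2.700 = 58.5; c'Δl = 2.70; W sinα = -1.4
Slice 3: Δl = 2.2/cos8.9° = 2.227 m; N'_3 = 120·cos8.9° − 3·2.227 = 111.9; c'Δl = 2.23; W sinα = 18.6
Slice 4: Δl = 2.0/cos17.5° = 2.097 m; N'_4 = 126·cos17.5° − 26·2.097 = 65.6; c'Δl = 2.10; W sinα = 37.9
Slice 5: Δl = 1.5/cos25.0° = 1.655 m; N'_5 = 90·cos25.0° − 6·1.655 = 71.6; c'Δl = 1.66; W sinα = 38.0
Slice 6: Δl = 1.8/cos32.5° = 2.134 m; N'_6 = 78·cos32.5° − 0·2.134 = 65.8; c'Δl = 2.13; W sinα = 41.9
Slice 7: Δl = 1.9/cos41.7° = 2.545 m; N'_7 = 33·cos41.7° − 3·2.545 = 17.0; c'Δl = 2.54; W sinα = 22.0
Σc'Δl = 15.4 kN/m; ΣN' = 413.0 kN/m; ΣW sinα = 152.5 kN/m
Resisting = 15.4 + 413.0·tan25.4° = 15.4 + 196.1 = 211.5 kN/m
FS = 211.5 / 152.5 = 1.386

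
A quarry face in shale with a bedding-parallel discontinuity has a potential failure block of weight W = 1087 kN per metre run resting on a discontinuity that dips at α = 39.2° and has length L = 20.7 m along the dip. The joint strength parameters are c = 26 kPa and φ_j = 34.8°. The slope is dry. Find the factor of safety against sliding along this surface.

Resolving the block weight along and normal to the plane and applying the Mohr–Coulomb strength on the joint:
N' = W cosα = 1087·cos39.2° = 842.4 kN/m
Driving force T = W sinα = 1087·sin39.2° = 687.0 kN/m
Resisting force R = c·L + N'·tanφ_j = 26·20.7 + 842.4·tan34.8° = 538.2 + 585.5 = 1123.7 kN/m
FS = R / T = 1123.7 / 687.0 = 1.636

FS = 1.64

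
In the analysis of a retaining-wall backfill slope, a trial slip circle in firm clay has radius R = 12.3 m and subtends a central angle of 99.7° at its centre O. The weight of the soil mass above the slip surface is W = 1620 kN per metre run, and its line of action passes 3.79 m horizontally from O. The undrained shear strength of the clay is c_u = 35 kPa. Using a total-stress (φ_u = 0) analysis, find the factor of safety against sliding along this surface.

FS = 1.50

Taking moments about the centre O, the resisting moment is provided by the undrained shear strength acting along the arc:
Arc length L_a = R·θ = 12.3·(99.7°·π/180) = 12.3·1.7401 = 21.40 m
M_R = c_u·L_a·R = 35·21.40·12.3 = 9214.1 kN·m/m
M_D = W·d = 1620·3.79 = 6139.8 kN·m/m
FS = M_R / M_D = 9214.1 / 6139.8 = 1.501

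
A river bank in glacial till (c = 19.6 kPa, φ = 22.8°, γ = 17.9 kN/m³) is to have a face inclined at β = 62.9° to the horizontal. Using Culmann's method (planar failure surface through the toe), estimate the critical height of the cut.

H_c = 15.29 m

Culmann's analysis gives the critical failure plane at α_cr = (β + φ)/2 = (62.9 + 22.8)/2 = 42.9°, and the critical height
H_c = (4c/γ) · sinβ cosφ / [1 − cos(β − φ)]
    = (4·19.6/17.9) · sin62.9°·cos22.8° / [1 − cos(40.1°)]
    = 4.380 · 0.8902·0.9219 / [1 − 0.7649]
    = 4.380 · 0.8207 / 0.2351
    = 15.29 m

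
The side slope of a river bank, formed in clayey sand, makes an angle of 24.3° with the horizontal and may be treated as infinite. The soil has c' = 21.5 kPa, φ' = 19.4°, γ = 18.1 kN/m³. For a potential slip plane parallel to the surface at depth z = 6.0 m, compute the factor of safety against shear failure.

FS = 1.31

For an infinite slope with a slip plane parallel to the surface (no pore pressure): FS = [c' + γz cos²β tanφ'] / [γz sinβ cosβ].
γz = 18.1·6.0 = 108.60 kN/m²
Numerator = 21.5 + 108.60·cos²24.3°·tan19.4° = 21.5 + 108.60·0.8307·0.3522 = 53.268 kPa
Denominator = 108.60·sin24.3°·cos24.3° = 108.60·0.4115·0.9114 = 40.731 kPa
FS = 53.268 / 40.731 = 1.308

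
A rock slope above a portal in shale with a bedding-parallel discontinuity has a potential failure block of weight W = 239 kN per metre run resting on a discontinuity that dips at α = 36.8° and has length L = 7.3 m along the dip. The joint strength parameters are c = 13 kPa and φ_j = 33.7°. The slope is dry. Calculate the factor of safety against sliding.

Resolving the block weight along and normal to the plane and applying the Mohr–Coulomb strength on the joint:
N' = W cosα = 239·cos36.8° = 191.4 kN/m
Driving force T = W sinα = 239·sin36.8° = 143.2 kN/m
Resisting force R = c·L + N'·tanφ_j = 13·7.3 + 191.4·tan33.7° = 94.9 + 127.6 = 222.5 kN/m
FS = R / T = 222.5 / 143.2 = 1.554

FS = 1.55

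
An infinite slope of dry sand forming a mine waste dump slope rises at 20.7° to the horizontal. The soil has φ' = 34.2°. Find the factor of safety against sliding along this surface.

For a dry cohesionless infinite slope the factor of safety is FS = tanφ' / tanβ.
FS = tan34.2° / tan20.7° = 0.6796 / 0.3779 = 1.799

FS = 1.80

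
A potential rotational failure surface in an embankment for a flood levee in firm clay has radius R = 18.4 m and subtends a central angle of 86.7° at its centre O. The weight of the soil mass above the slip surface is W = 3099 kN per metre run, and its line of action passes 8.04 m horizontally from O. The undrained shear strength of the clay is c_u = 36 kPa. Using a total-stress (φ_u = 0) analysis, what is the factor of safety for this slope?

FS = 0.74

Taking moments about the centre O, the resisting moment is provided by the undrained shear strength acting along the arc:
Arc length L_a = R·θ = 18.4·(86.7°·π/180) = 18.4·1.5132 = 27.84 m
M_R = c_u·L_a·R = 36·27.84·18.4 = 18443.1 kN·m/m
M_D = W·d = 3099·8.04 = 24916.0 kN·m/m
FS = M_R / M_D = 18443.1 / 24916.0 = 0.740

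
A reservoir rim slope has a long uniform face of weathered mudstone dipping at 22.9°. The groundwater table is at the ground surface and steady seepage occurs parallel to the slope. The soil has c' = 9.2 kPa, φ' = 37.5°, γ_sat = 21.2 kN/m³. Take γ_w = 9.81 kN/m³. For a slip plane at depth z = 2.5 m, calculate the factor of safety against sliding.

FS = 1.46

With seepage parallel to the slope and the water table at the surface, the effective normal stress on the slip plane uses the buoyant unit weight γ' = γ_sat − γ_w while the driving shear stress uses γ_sat:
FS = [c' + γ' z cos²β tanφ'] / [γ_sat z sinβ cosβ]
γ' = 21.2 − 9.81 = 11.39 kN/m³
Numerator = 9.2 + 11.39·2.5·cos²22.9°·tan37.5° = 9.2 + 11.39·2.5·0.8486·0.7673 = 27.741 kPa
Denominator = 21.2·2.5·sin22.9°·cos22.9° = 21.2·2.5·0.3891·0.9212 = 18.998 kPa
FS = 27.741 / 18.998 = 1.460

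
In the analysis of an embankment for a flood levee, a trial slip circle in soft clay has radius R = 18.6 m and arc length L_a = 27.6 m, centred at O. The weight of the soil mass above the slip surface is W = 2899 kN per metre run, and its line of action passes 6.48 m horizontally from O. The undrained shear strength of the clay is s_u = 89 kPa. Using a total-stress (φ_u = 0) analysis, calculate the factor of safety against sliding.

FS = 2.43

Taking moments about the centre O, the resisting moment is provided by the undrained shear strength acting along the arc:
M_R = s_u·L_a·R = 89·27.60·18.6 = 45689.0 kN·m/m
M_D = W·d = 2899·6.48 = 18785.5 kN·m/m
FS = M_R / M_D = 45689.0 / 18785.5 = 2.432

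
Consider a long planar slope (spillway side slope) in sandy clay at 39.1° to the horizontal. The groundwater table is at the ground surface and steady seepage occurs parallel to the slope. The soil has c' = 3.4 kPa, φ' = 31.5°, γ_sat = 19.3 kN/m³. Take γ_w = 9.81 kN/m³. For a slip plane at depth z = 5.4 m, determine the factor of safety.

With seepage parallel to the slope and the water table at the surface, the effective normal stress on the slip plane uses the buoyant unit weight γ' = γ_sat − γ_w while the driving shear stress uses γ_sat:
FS = [c' + γ' z cos²β tanφ'] / [γ_sat z sinβ cosβ]
γ' = 19.3 − 9.81 = 9.49 kN/m³
Numerator = 3.4 + 9.49·5.4·cos²39.1°·tan31.5° = 3.4 + 9.49·5.4·0.6022·0.6128 = 22.313 kPa
Denominator = 19.3·5.4·sin39.1°·cos39.1° = 19.3·5.4·0.6307·0.7760 = 51.009 kPa
FS = 22.313 / 51.009 = 0.437

FS = 0.44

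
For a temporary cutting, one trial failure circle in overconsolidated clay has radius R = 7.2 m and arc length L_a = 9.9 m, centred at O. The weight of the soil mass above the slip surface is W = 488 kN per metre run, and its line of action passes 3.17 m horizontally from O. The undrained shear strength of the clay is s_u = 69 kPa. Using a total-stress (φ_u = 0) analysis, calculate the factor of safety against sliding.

FS = 3.18

Taking moments about the centre O, the resisting moment is provided by the undrained shear strength acting along the arc:
M_R = s_u·L_a·R = 69·9.90·7.2 = 4918.3 kN·m/m
M_D = W·d = 488·3.17 = 1547.0 kN·m/m
FS = M_R / M_D = 4918.3 / 1547.0 = 3.179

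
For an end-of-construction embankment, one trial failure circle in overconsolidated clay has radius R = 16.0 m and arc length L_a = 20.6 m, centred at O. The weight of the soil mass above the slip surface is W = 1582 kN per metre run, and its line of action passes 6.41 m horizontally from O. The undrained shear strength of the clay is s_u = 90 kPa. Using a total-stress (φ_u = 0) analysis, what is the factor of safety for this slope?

Taking moments about the centre O, the resisting moment is provided by the undrained shear strength acting along the arc:
M_R = s_u·L_a·R = 90·20.60·16.0 = 29664.0 kN·m/m
M_D = W·d = 1582·6.41 = 10140.6 kN·m/m
FS = M_R / M_D = 29664.0 / 10140.6 = 2.925

FS = 2.93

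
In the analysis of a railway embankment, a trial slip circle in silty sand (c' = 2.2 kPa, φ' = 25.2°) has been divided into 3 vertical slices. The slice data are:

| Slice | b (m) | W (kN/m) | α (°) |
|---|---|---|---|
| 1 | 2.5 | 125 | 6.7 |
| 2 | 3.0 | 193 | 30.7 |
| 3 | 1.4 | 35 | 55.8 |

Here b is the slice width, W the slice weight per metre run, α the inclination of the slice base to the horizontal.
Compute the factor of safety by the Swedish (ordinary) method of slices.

FS = 1.16

Ordinary method of slices: FS = Σ[c'·Δl_i + (W_i cosα_i)·tanφ'] / Σ W_i sinα_i, with Δl_i = b_i / cosα_i.
Slice 1: Δl = 2.5/cos6.7° = 2.517 m; N'_1 = 125·cos6.7° = 124.1; c'Δl = 5.54; W sinα = 14.6
Slice 2: Δl = 3.0/cos30.7° = 3.489 m; N'_2 = 193·cos30.7° = 166.0; c'Δl = 7.68; W sinα = 98.5
Slice 3: Δl = 1.4/cos55.8° = 2.491 m; N'_3 = 35·cos55.8° = 19.7; c'Δl = 5.48; W sinα = 28.9
Σc'Δl = 18.7 kN/m; ΣN' = 309.8 kN/m; ΣW sinα = 142.1 kN/m
Resisting = 18.7 + 309.8·tan25.2° = 18.7 + 145.8 = 164.5 kN/m
FS = 164.5 / 142.1 = 1.158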